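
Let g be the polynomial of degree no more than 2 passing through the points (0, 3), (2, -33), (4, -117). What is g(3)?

-69

Write g(t) = at^2 + bt + c. Substituting each data point gives a linear system:
  c = 3
  4a + 2b + c = -33
  16a + 4b + c = -117
Solving the system yields a = -6, b = -6, c = 3.
So g(t) = -6t^2 - 6t + 3.
Then g(3) = -69.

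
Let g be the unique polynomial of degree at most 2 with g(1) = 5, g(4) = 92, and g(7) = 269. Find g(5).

Write g(t) = at^2 + bt + c. Substituting each data point gives a linear system:
  a + b + c = 5
  16a + 4b + c = 92
  49a + 7b + c = 269
Solving the system yields a = 5, b = 4, c = -4.
So g(t) = 5t^2 + 4t - 4.
Then g(5) = 141.

141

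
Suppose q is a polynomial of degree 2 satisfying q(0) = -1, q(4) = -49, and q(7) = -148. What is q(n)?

Write q(n) = an^2 + bn + c. Substituting each data point gives a linear system:
  c = -1
  16a + 4b + c = -49
  49a + 7b + c = -148
Solving the system yields a = -3, b = 0, c = -1.
So q(n) = -3n² - 1.
Check: q(7) = -148. ✓

q(n) = -3n^2 - 1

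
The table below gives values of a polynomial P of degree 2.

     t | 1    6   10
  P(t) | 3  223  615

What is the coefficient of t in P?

2

Write P(t) = at^2 + bt + c. Substituting each data point gives a linear system:
  a + b + c = 3
  36a + 6b + c = 223
  100a + 10b + c = 615
Solving the system yields a = 6, b = 2, c = -5.
So P(t) = 6t² + 2t - 5.
The coefficient of t is 2.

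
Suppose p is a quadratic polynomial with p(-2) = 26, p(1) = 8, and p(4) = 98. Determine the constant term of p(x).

Write p(x) = ax^2 + bx + c. Substituting each data point gives a linear system:
  4a - 2b + c = 26
  a + b + c = 8
  16a + 4b + c = 98
Solving the system yields a = 6, b = 0, c = 2.
So p(x) = 6x^2 + 2.
The constant term is 2.

2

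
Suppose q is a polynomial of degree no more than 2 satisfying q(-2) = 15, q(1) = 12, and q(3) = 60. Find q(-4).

Write q(n) = an^2 + bn + c. Substituting each data point gives a linear system:
  4a - 2b + c = 15
  a + b + c = 12
  9a + 3b + c = 60
Solving the system yields a = 5, b = 4, c = 3.
So q(n) = 5n^2 + 4n + 3.
Then q(-4) = 67.

67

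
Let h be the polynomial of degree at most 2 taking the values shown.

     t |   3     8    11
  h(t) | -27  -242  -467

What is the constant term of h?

Write h(t) = at^2 + bt + c. Substituting each data point gives a linear system:
  9a + 3b + c = -27
  64a + 8b + c = -242
  121a + 11b + c = -467
Solving the system yields a = -4, b = 1, c = 6.
So h(t) = -4t^2 + t + 6.
The constant term is 6.

6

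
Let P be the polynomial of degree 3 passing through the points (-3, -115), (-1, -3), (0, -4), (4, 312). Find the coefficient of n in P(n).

Write P(n) = an^3 + bn^2 + cn + d. Substituting each data point gives a linear system:
  -27a + 9b - 3c + d = -115
  -a + b - c + d = -3
  d = -4
  64a + 16b + 4c + d = 312
Solving the system yields a = 5, b = 1, c = -5, d = -4.
So P(n) = 5n³ + n² - 5n - 4.
The coefficient of n is -5.

-5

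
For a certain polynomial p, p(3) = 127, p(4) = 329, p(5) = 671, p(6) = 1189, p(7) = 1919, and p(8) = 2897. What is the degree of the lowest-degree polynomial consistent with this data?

3

Forward differences of the values at x = 3, 4, 5, 6, 7, 8:
  p  : 127  329  671  1189  1919  2897
  Δ  : 202  342  518  730  978
  Δ^2: 140  176  212  248
  Δ^3: 36  36  36
  Δ^4: 0  0
  Δ^5: 0
The third differences are constant (36) and nonzero, while all higher differences vanish, so the minimal degree is 3.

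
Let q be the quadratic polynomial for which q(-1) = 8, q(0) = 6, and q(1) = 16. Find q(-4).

86

Forward differences of the values at s = -1, 0, 1:
  q  : 8  6  16
  Δ  : -2  10
  Δ^2: 12
The second differences are constant, confirming degree 2.
Interpolating (Newton forward form) and evaluating at s = -4 gives q(-4) = 86.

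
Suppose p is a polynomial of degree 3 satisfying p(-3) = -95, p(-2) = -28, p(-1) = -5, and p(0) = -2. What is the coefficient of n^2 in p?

2

Write p(n) = an^3 + bn^2 + cn + d. Substituting each data point gives a linear system:
  -27a + 9b - 3c + d = -95
  -8a + 4b - 2c + d = -28
  -a + b - c + d = -5
  d = -2
Solving the system yields a = 4, b = 2, c = 1, d = -2.
So p(n) = 4n^3 + 2n^2 + n - 2.
The coefficient of n^2 is 2.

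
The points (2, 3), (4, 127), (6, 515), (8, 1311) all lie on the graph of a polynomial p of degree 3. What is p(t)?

p(t) = 3t^3 - 3t^2 - 4t - 1

Write p(t) = at^3 + bt^2 + ct + d. Substituting each data point gives a linear system:
  8a + 4b + 2c + d = 3
  64a + 16b + 4c + d = 127
  216a + 36b + 6c + d = 515
  512a + 64b + 8c + d = 1311
Solving the system yields a = 3, b = -3, c = -4, d = -1.
So p(t) = 3t³ - 3t² - 4t - 1.
Check: p(8) = 1311. ✓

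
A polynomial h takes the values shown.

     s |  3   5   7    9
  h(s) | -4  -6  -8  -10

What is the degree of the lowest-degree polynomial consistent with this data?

1

Forward differences of the values at s = 3, 5, 7, 9:
  h  : -4  -6  -8  -10
  Δ  : -2  -2  -2
  Δ^2: 0  0
  Δ^3: 0
The first differences are constant (-2) and nonzero, while all higher differences vanish, so the minimal degree is 1.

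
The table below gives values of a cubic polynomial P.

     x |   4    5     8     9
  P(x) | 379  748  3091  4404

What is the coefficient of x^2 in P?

Write P(x) = ax^3 + bx^2 + cx + d. Substituting each data point gives a linear system:
  64a + 16b + 4c + d = 379
  125a + 25b + 5c + d = 748
  512a + 64b + 8c + d = 3091
  729a + 81b + 9c + d = 4404
Solving the system yields a = 6, b = 1, c = -6, d = 3.
So P(x) = 6x³ + x² - 6x + 3.
The coefficient of x^2 is 1.

1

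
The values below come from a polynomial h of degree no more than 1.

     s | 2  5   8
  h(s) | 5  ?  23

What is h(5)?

14

The 2 known points determine the degree-1 polynomial uniquely.
Write h(s) = as + b. Substituting each data point gives a linear system:
  2a + b = 5
  8a + b = 23
Solving the system yields a = 3, b = -1.
So h(s) = 3s - 1.
Then h(5) = 14.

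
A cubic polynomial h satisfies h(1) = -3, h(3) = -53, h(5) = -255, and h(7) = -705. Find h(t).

Write h(t) = at^3 + bt^2 + ct + d. Substituting each data point gives a linear system:
  a + b + c + d = -3
  27a + 9b + 3c + d = -53
  125a + 25b + 5c + d = -255
  343a + 49b + 7c + d = -705
Solving the system yields a = -2, b = -1, c = 5, d = -5.
So h(t) = -2t^3 - t^2 + 5t - 5.
Check: h(7) = -705. ✓

h(t) = -2t^3 - t^2 + 5t - 5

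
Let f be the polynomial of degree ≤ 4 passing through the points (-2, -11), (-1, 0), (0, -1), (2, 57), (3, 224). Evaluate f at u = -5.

64

Write f(u) = au^4 + bu^3 + cu^2 + du + e. Substituting each data point gives a linear system:
  16a - 8b + 4c - 2d + e = -11
  a - b + c - d + e = 0
  e = -1
  16a + 8b + 4c + 2d + e = 57
  81a + 27b + 9c + 3d + e = 224
Solving the system yields a = 1, b = 5, c = 2, d = -3, e = -1.
So f(u) = u^4 + 5u^3 + 2u^2 - 3u - 1.
Then f(-5) = 64.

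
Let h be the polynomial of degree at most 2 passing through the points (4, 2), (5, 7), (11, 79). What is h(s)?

h(s) = s^2 - 4s + 2

Write h(s) = as^2 + bs + c. Substituting each data point gives a linear system:
  16a + 4b + c = 2
  25a + 5b + c = 7
  121a + 11b + c = 79
Solving the system yields a = 1, b = -4, c = 2.
So h(s) = s² - 4s + 2.
Check: h(5) = 7. ✓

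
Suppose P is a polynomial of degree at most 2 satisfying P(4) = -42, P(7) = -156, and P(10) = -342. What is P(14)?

-702

Using the Lagrange interpolation formula with nodes 4, 7, 10:
  L_0(s) = (s - 7)(s - 10) / 18
  L_1(s) = (s - 4)(s - 10) / -9
  L_2(s) = (s - 4)(s - 7) / 18
Then P(s) = -42·L_0(s) - 156·L_1(s) - 342·L_2(s).
Expanding and collecting terms gives P(s) = -4s^2 + 6s - 2.
Evaluating at s = 14: P(14) = -702.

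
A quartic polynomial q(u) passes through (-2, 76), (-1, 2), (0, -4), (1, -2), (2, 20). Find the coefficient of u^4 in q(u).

Write q(u) = au^4 + bu^3 + cu^2 + du + e. Substituting each data point gives a linear system:
  16a - 8b + 4c - 2d + e = 76
  a - b + c - d + e = 2
  e = -4
  a + b + c + d + e = -2
  16a + 8b + 4c + 2d + e = 20
Solving the system yields a = 3, b = -4, c = 1, d = 2, e = -4.
So q(u) = 3u^4 - 4u^3 + u^2 + 2u - 4.
The leading coefficient is 3.

3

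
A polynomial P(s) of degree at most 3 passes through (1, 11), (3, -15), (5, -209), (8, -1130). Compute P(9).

Using the Lagrange interpolation formula with nodes 1, 3, 5, 8:
  L_0(s) = (s - 3)(s - 5)(s - 8) / -56
  L_1(s) = (s - 1)(s - 5)(s - 8) / 20
  L_2(s) = (s - 1)(s - 3)(s - 8) / -24
  L_3(s) = (s - 1)(s - 3)(s - 5) / 105
Then P(s) = 11·L_0(s) - 15·L_1(s) - 209·L_2(s) - 1130·L_3(s).
Expanding and collecting terms gives P(s) = -3s^3 + 6s^2 + 2s + 6.
Evaluating at s = 9: P(9) = -1677.

-1677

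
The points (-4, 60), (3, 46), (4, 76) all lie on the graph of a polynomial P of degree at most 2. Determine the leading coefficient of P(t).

Write P(t) = at^2 + bt + c. Substituting each data point gives a linear system:
  16a - 4b + c = 60
  9a + 3b + c = 46
  16a + 4b + c = 76
Solving the system yields a = 4, b = 2, c = 4.
So P(t) = 4t^2 + 2t + 4.
The leading coefficient is 4.

4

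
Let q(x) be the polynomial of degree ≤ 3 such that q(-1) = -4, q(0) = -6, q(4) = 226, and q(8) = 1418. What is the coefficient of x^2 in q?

Write q(x) = ax^3 + bx^2 + cx + d. Substituting each data point gives a linear system:
  -a + b - c + d = -4
  d = -6
  64a + 16b + 4c + d = 226
  512a + 64b + 8c + d = 1418
Solving the system yields a = 2, b = 6, c = 2, d = -6.
So q(x) = 2x^3 + 6x^2 + 2x - 6.
The coefficient of x^2 is 6.

6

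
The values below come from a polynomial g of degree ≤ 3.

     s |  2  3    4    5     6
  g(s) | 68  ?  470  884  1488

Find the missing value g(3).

On equispaced nodes a degree-3 polynomial has vanishing fourth forward difference, so
  g(2) - 4·g(3) + 6·g(4) - 4·g(5) + g(6) = 0.
Substituting the known values and solving for g(3):
  -4·g(3) = -840
  g(3) = 210.

210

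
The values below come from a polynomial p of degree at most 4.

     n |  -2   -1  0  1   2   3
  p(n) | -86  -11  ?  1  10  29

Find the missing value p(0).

2

On equispaced nodes a degree-4 polynomial has vanishing fifth forward difference, so
  - p(-2) + 5·p(-1) - 10·p(0) + 10·p(1) - 5·p(2) + p(3) = 0.
Substituting the known values and solving for p(0):
  -10·p(0) = -20
  p(0) = 2.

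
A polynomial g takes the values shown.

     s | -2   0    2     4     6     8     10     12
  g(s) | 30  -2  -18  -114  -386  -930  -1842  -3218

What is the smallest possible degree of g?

Forward differences of the values at s = -2, 0, 2, 4, 6, 8, 10, 12:
  g  : 30  -2  -18  -114  -386  -930  -1842  -3218
  Δ  : -32  -16  -96  -272  -544  -912  -1376
  Δ^2: 16  -80  -176  -272  -368  -464
  Δ^3: -96  -96  -96  -96  -96
  Δ^4: 0  0  0  0
  Δ^5: 0  0  0
  Δ^6: 0  0
  Δ^7: 0
The third differences are constant (-96) and nonzero, while all higher differences vanish, so the minimal degree is 3.

3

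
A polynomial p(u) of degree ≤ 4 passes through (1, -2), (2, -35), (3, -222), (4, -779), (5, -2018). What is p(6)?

Write p(u) = au^4 + bu^3 + cu^2 + du + e. Substituting each data point gives a linear system:
  a + b + c + d + e = -2
  16a + 8b + 4c + 2d + e = -35
  81a + 27b + 9c + 3d + e = -222
  256a + 64b + 16c + 4d + e = -779
  625a + 125b + 25c + 5d + e = -2018
Solving the system yields a = -4, b = 4, c = -1, d = 2, e = -3.
So p(u) = -4u^4 + 4u^3 - u^2 + 2u - 3.
Then p(6) = -4347.

-4347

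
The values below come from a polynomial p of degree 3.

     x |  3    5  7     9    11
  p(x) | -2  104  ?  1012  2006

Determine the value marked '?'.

410

The 4 known points determine the degree-3 polynomial uniquely.
Write p(x) = ax^3 + bx^2 + cx + d. Substituting each data point gives a linear system:
  27a + 9b + 3c + d = -2
  125a + 25b + 5c + d = 104
  729a + 81b + 9c + d = 1012
  1331a + 121b + 11c + d = 2006
Solving the system yields a = 2, b = -5, c = -5, d = 4.
So p(x) = 2x³ - 5x² - 5x + 4.
Then p(7) = 410.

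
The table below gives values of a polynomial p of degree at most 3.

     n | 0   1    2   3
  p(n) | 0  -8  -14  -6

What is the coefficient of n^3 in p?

2

Write p(n) = an^3 + bn^2 + cn + d. Substituting each data point gives a linear system:
  d = 0
  a + b + c + d = -8
  8a + 4b + 2c + d = -14
  27a + 9b + 3c + d = -6
Solving the system yields a = 2, b = -5, c = -5, d = 0.
So p(n) = 2n³ - 5n² - 5n.
The leading coefficient is 2.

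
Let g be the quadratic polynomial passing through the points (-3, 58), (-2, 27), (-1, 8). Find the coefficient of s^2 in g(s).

Write g(s) = as^2 + bs + c. Substituting each data point gives a linear system:
  9a - 3b + c = 58
  4a - 2b + c = 27
  a - b + c = 8
Solving the system yields a = 6, b = -1, c = 1.
So g(s) = 6s^2 - s + 1.
The leading coefficient is 6.

6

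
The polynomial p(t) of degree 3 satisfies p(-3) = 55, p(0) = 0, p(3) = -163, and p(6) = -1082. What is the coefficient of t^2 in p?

-6

Write p(t) = at^3 + bt^2 + ct + d. Substituting each data point gives a linear system:
  -27a + 9b - 3c + d = 55
  d = 0
  27a + 9b + 3c + d = -163
  216a + 36b + 6c + d = -1082
Solving the system yields a = -4, b = -6, c = -1/3, d = 0.
So p(t) = -4t^3 - 6t^2 - (1/3)t.
The coefficient of t^2 is -6.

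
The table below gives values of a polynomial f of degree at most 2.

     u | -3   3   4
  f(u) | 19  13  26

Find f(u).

Write f(u) = au^2 + bu + c. Substituting each data point gives a linear system:
  9a - 3b + c = 19
  9a + 3b + c = 13
  16a + 4b + c = 26
Solving the system yields a = 2, b = -1, c = -2.
So f(u) = 2u^2 - u - 2.
Check: f(3) = 13. ✓

f(u) = 2u^2 - u - 2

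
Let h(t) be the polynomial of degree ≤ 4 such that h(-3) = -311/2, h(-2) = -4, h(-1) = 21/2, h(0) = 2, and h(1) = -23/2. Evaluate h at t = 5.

-6231/2

Using the Lagrange interpolation formula with nodes -3, -2, -1, 0, 1:
  L_0(t) = (t + 2)(t + 1)t(t - 1) / 24
  L_1(t) = (t + 3)(t + 1)t(t - 1) / -6
  L_2(t) = (t + 3)(t + 2)t(t - 1) / 4
  L_3(t) = (t + 3)(t + 2)(t + 1)(t - 1) / -6
  L_4(t) = (t + 3)(t + 2)(t + 1)t / 24
Then h(t) = -311/2·L_0(t) - 4·L_1(t) + 21/2·L_2(t) + 2·L_3(t) - 23/2·L_4(t).
Expanding and collecting terms gives h(t) = -4t^4 - 5t^3 + (3/2)t^2 - 6t + 2.
Evaluating at t = 5: h(5) = -6231/2.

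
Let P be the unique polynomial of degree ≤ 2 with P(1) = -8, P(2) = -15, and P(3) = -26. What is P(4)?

-41

Write P(x) = ax^2 + bx + c. Substituting each data point gives a linear system:
  a + b + c = -8
  4a + 2b + c = -15
  9a + 3b + c = -26
Solving the system yields a = -2, b = -1, c = -5.
So P(x) = -2x^2 - x - 5.
Then P(4) = -41.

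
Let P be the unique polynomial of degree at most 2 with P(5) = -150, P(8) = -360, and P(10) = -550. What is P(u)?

Write P(u) = au^2 + bu + c. Substituting each data point gives a linear system:
  25a + 5b + c = -150
  64a + 8b + c = -360
  100a + 10b + c = -550
Solving the system yields a = -5, b = -5, c = 0.
So P(u) = -5u² - 5u.
Check: P(8) = -360. ✓

P(u) = -5u^2 - 5u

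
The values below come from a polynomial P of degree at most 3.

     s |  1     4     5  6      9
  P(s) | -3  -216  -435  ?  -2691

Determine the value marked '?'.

The 4 known points determine the degree-3 polynomial uniquely.
Write P(s) = as^3 + bs^2 + cs + d. Substituting each data point gives a linear system:
  a + b + c + d = -3
  64a + 16b + 4c + d = -216
  125a + 25b + 5c + d = -435
  729a + 81b + 9c + d = -2691
Solving the system yields a = -4, b = 3, c = -2, d = 0.
So P(s) = -4s^3 + 3s^2 - 2s.
Then P(6) = -768.

-768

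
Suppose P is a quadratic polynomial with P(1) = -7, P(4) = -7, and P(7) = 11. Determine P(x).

Using the Lagrange interpolation formula with nodes 1, 4, 7:
  L_0(x) = (x - 4)(x - 7) / 18
  L_1(x) = (x - 1)(x - 7) / -9
  L_2(x) = (x - 1)(x - 4) / 18
Then P(x) = -7·L_0(x) - 7·L_1(x) + 11·L_2(x).
Expanding and collecting terms gives P(x) = x^2 - 5x - 3.
Check: P(4) = -7. ✓

P(x) = x^2 - 5x - 3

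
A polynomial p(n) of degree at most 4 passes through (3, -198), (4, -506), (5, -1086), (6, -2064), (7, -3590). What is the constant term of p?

-6

Write p(n) = an^4 + bn^3 + cn^2 + dn + e. Substituting each data point gives a linear system:
  81a + 27b + 9c + 3d + e = -198
  256a + 64b + 16c + 4d + e = -506
  625a + 125b + 25c + 5d + e = -1086
  1296a + 216b + 36c + 6d + e = -2064
  2401a + 343b + 49c + 7d + e = -3590
Solving the system yields a = -1, b = -3, c = -3, d = -1, e = -6.
So p(n) = -n⁴ - 3n³ - 3n² - n - 6.
The constant term is -6.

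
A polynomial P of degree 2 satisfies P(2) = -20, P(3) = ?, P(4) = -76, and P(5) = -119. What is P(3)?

-43

The 3 known points determine the degree-2 polynomial uniquely.
Write P(u) = au^2 + bu + c. Substituting each data point gives a linear system:
  4a + 2b + c = -20
  16a + 4b + c = -76
  25a + 5b + c = -119
Solving the system yields a = -5, b = 2, c = -4.
So P(u) = -5u² + 2u - 4.
Then P(3) = -43.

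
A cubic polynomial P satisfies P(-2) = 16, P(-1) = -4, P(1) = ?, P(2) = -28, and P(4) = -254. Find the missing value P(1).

The 4 known points determine the degree-3 polynomial uniquely.
Write P(s) = as^3 + bs^2 + cs + d. Substituting each data point gives a linear system:
  -8a + 4b - 2c + d = 16
  -a + b - c + d = -4
  8a + 4b + 2c + d = -28
  64a + 16b + 4c + d = -254
Solving the system yields a = -4, b = -1, c = 5, d = -2.
So P(s) = -4s³ - s² + 5s - 2.
Then P(1) = -2.

-2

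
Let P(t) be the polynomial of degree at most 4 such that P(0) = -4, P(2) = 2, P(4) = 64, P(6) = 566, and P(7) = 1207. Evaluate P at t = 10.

Using the Lagrange interpolation formula with nodes 0, 2, 4, 6, 7:
  L_0(t) = (t - 2)(t - 4)(t - 6)(t - 7) / 336
  L_1(t) = t(t - 4)(t - 6)(t - 7) / -80
  L_2(t) = t(t - 2)(t - 6)(t - 7) / 48
  L_3(t) = t(t - 2)(t - 4)(t - 7) / -48
  L_4(t) = t(t - 2)(t - 4)(t - 6) / 105
Then P(t) = -4·L_0(t) + 2·L_1(t) + 64·L_2(t) + 566·L_3(t) + 1207·L_4(t).
Expanding and collecting terms gives P(t) = t⁴ - 4t³ + 3t² + 5t - 4.
Evaluating at t = 10: P(10) = 6346.

6346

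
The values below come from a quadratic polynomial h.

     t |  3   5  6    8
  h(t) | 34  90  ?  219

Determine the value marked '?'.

127

The 3 known points determine the degree-2 polynomial uniquely.
Write h(t) = at^2 + bt + c. Substituting each data point gives a linear system:
  9a + 3b + c = 34
  25a + 5b + c = 90
  64a + 8b + c = 219
Solving the system yields a = 3, b = 4, c = -5.
So h(t) = 3t² + 4t - 5.
Then h(6) = 127.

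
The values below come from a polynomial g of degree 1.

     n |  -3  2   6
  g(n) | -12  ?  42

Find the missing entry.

The 2 known points determine the degree-1 polynomial uniquely.
Write g(n) = an + b. Substituting each data point gives a linear system:
  -3a + b = -12
  6a + b = 42
Solving the system yields a = 6, b = 6.
So g(n) = 6n + 6.
Then g(2) = 18.

18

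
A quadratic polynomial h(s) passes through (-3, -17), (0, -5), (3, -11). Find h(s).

Write h(s) = as^2 + bs + c. Substituting each data point gives a linear system:
  9a - 3b + c = -17
  c = -5
  9a + 3b + c = -11
Solving the system yields a = -1, b = 1, c = -5.
So h(s) = -s^2 + s - 5.
Check: h(3) = -11. ✓

h(s) = -s^2 + s - 5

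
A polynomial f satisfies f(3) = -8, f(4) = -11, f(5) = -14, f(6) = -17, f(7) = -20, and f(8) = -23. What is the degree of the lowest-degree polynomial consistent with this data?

Forward differences of the values at x = 3, 4, 5, 6, 7, 8:
  f  : -8  -11  -14  -17  -20  -23
  Δ  : -3  -3  -3  -3  -3
  Δ^2: 0  0  0  0
  Δ^3: 0  0  0
  Δ^4: 0  0
  Δ^5: 0
The first differences are constant (-3) and nonzero, while all higher differences vanish, so the minimal degree is 1.

1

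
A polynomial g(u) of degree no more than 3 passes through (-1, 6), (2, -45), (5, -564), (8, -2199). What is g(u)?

Using the Lagrange interpolation formula with nodes -1, 2, 5, 8:
  L_0(u) = (u - 2)(u - 5)(u - 8) / -162
  L_1(u) = (u + 1)(u - 5)(u - 8) / 54
  L_2(u) = (u + 1)(u - 2)(u - 8) / -54
  L_3(u) = (u + 1)(u - 2)(u - 5) / 162
Then g(u) = 6·L_0(u) - 45·L_1(u) - 564·L_2(u) - 2199·L_3(u).
Expanding and collecting terms gives g(u) = -4u^3 - 2u^2 - 3u + 1.
Check: g(5) = -564. ✓

g(u) = -4u^3 - 2u^2 - 3u + 1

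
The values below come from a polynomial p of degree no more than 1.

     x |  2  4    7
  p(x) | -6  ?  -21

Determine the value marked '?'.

-12

The 2 known points determine the degree-1 polynomial uniquely.
Write p(x) = ax + b. Substituting each data point gives a linear system:
  2a + b = -6
  7a + b = -21
Solving the system yields a = -3, b = 0.
So p(x) = -3x.
Then p(4) = -12.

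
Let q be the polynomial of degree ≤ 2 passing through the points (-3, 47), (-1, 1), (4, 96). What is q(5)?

151

Using the Lagrange interpolation formula with nodes -3, -1, 4:
  L_0(n) = (n + 1)(n - 4) / 14
  L_1(n) = (n + 3)(n - 4) / -10
  L_2(n) = (n + 3)(n + 1) / 35
Then q(n) = 47·L_0(n) + 1·L_1(n) + 96·L_2(n).
Expanding and collecting terms gives q(n) = 6n² + n - 4.
Evaluating at n = 5: q(5) = 151.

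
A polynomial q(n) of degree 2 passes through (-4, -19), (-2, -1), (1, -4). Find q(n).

q(n) = -2n^2 - 3n + 1

Write q(n) = an^2 + bn + c. Substituting each data point gives a linear system:
  16a - 4b + c = -19
  4a - 2b + c = -1
  a + b + c = -4
Solving the system yields a = -2, b = -3, c = 1.
So q(n) = -2n^2 - 3n + 1.
Check: q(1) = -4. ✓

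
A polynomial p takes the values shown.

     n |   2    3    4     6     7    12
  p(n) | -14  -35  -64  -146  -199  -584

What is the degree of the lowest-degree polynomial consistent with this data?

Divided differences on the nodes 2, 3, 4, 6, 7, 12:
  order 0: -14  -35  -64  -146  -199  -584
  order 1: -21  -29  -41  -53  -77
  order 2: -4  -4  -4  -4
  order 3: 0  0  0
  order 4: 0  0
  order 5: 0
The order-2 divided differences are all -4 (nonzero) and every higher order vanishes, so the data lies on a polynomial of degree exactly 2.

2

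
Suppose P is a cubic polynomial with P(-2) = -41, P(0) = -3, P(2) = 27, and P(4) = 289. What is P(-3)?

-138

Using the Lagrange interpolation formula with nodes -2, 0, 2, 4:
  L_0(x) = x(x - 2)(x - 4) / -48
  L_1(x) = (x + 2)(x - 2)(x - 4) / 16
  L_2(x) = (x + 2)x(x - 4) / -16
  L_3(x) = (x + 2)x(x - 2) / 48
Then P(x) = -41·L_0(x) - 3·L_1(x) + 27·L_2(x) + 289·L_3(x).
Expanding and collecting terms gives P(x) = 5x^3 - x^2 - 3x - 3.
Evaluating at x = -3: P(-3) = -138.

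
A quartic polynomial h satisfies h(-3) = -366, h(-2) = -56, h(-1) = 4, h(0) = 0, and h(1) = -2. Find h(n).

Write h(n) = an^4 + bn^3 + cn^2 + dn + e. Substituting each data point gives a linear system:
  81a - 27b + 9c - 3d + e = -366
  16a - 8b + 4c - 2d + e = -56
  a - b + c - d + e = 4
  e = 0
  a + b + c + d + e = -2
Solving the system yields a = -5, b = 1, c = 6, d = -4, e = 0.
So h(n) = -5n^4 + n^3 + 6n^2 - 4n.
Check: h(-1) = 4. ✓

h(n) = -5n^4 + n^3 + 6n^2 - 4n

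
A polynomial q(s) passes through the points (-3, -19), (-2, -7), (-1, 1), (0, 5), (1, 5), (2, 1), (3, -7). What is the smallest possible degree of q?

2

Forward differences of the values at s = -3, -2, -1, 0, 1, 2, 3:
  q  : -19  -7  1  5  5  1  -7
  Δ  : 12  8  4  0  -4  -8
  Δ^2: -4  -4  -4  -4  -4
  Δ^3: 0  0  0  0
  Δ^4: 0  0  0
  Δ^5: 0  0
  Δ^6: 0
The second differences are constant (-4) and nonzero, while all higher differences vanish, so the minimal degree is 2.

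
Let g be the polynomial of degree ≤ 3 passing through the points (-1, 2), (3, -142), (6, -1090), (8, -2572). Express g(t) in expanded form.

g(t) = -5t^3 - t - 4

Write g(t) = at^3 + bt^2 + ct + d. Substituting each data point gives a linear system:
  -a + b - c + d = 2
  27a + 9b + 3c + d = -142
  216a + 36b + 6c + d = -1090
  512a + 64b + 8c + d = -2572
Solving the system yields a = -5, b = 0, c = -1, d = -4.
So g(t) = -5t³ - t - 4.
Check: g(6) = -1090. ✓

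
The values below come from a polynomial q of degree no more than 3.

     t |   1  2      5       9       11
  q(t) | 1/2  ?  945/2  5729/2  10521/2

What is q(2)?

The 4 known points determine the degree-3 polynomial uniquely.
Write q(t) = at^3 + bt^2 + ct + d. Substituting each data point gives a linear system:
  a + b + c + d = 1/2
  125a + 25b + 5c + d = 945/2
  729a + 81b + 9c + d = 5729/2
  1331a + 121b + 11c + d = 10521/2
Solving the system yields a = 4, b = 0, c = -6, d = 5/2.
So q(t) = 4t^3 - 6t + 5/2.
Then q(2) = 45/2.

45/2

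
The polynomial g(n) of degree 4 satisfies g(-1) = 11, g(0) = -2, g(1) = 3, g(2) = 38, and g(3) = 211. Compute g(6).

Using the Lagrange interpolation formula with nodes -1, 0, 1, 2, 3:
  L_0(n) = n(n - 1)(n - 2)(n - 3) / 24
  L_1(n) = (n + 1)(n - 1)(n - 2)(n - 3) / -6
  L_2(n) = (n + 1)n(n - 2)(n - 3) / 4
  L_3(n) = (n + 1)n(n - 1)(n - 3) / -6
  L_4(n) = (n + 1)n(n - 1)(n - 2) / 24
Then g(n) = 11·L_0(n) - 2·L_1(n) + 3·L_2(n) + 38·L_3(n) + 211·L_4(n).
Expanding and collecting terms gives g(n) = 4n^4 - 6n^3 + 5n^2 + 2n - 2.
Evaluating at n = 6: g(6) = 4078.

4078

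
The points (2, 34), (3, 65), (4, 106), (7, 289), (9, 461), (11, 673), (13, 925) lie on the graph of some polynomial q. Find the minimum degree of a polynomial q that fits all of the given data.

Divided differences on the nodes 2, 3, 4, 7, 9, 11, 13:
  order 0: 34  65  106  289  461  673  925
  order 1: 31  41  61  86  106  126
  order 2: 5  5  5  5  5
  order 3: 0  0  0  0
  order 4: 0  0  0
  order 5: 0  0
  order 6: 0
The order-2 divided differences are all 5 (nonzero) and every higher order vanishes, so the data lies on a polynomial of degree exactly 2.

2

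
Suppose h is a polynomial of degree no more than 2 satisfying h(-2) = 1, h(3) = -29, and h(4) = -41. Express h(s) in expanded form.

Write h(s) = as^2 + bs + c. Substituting each data point gives a linear system:
  4a - 2b + c = 1
  9a + 3b + c = -29
  16a + 4b + c = -41
Solving the system yields a = -1, b = -5, c = -5.
So h(s) = -s^2 - 5s - 5.
Check: h(4) = -41. ✓

h(s) = -s^2 - 5s - 5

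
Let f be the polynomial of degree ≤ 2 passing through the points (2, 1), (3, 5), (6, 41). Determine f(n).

f(n) = 2n^2 - 6n + 5

Using the Lagrange interpolation formula with nodes 2, 3, 6:
  L_0(n) = (n - 3)(n - 6) / 4
  L_1(n) = (n - 2)(n - 6) / -3
  L_2(n) = (n - 2)(n - 3) / 12
Then f(n) = 1·L_0(n) + 5·L_1(n) + 41·L_2(n).
Expanding and collecting terms gives f(n) = 2n² - 6n + 5.
Check: f(3) = 5. ✓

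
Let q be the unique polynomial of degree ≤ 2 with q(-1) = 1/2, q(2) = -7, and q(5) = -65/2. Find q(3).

-27/2

Write q(u) = au^2 + bu + c. Substituting each data point gives a linear system:
  a - b + c = 1/2
  4a + 2b + c = -7
  25a + 5b + c = -65/2
Solving the system yields a = -1, b = -3/2, c = 0.
So q(u) = -u^2 - (3/2)u.
Then q(3) = -27/2.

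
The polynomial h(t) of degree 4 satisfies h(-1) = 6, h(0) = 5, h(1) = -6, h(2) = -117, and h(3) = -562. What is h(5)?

Forward differences of the values at t = -1, 0, 1, 2, 3:
  h  : 6  5  -6  -117  -562
  Δ  : -1  -11  -111  -445
  Δ^2: -10  -100  -334
  Δ^3: -90  -234
  Δ^4: -144
The fourth differences are constant, confirming degree 4.
Interpolating (Newton forward form) and evaluating at t = 5 gives h(5) = -4110.

-4110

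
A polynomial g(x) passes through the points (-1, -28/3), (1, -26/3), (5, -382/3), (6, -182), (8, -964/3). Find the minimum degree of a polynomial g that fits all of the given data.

Divided differences on the nodes -1, 1, 5, 6, 8:
  order 0: -28/3  -26/3  -382/3  -182  -964/3
  order 1: 1/3  -89/3  -164/3  -209/3
  order 2: -5  -5  -5
  order 3: 0  0
  order 4: 0
The order-2 divided differences are all -5 (nonzero) and every higher order vanishes, so the data lies on a polynomial of degree exactly 2.

2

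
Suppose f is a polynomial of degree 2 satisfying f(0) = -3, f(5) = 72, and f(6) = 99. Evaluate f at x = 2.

15

Using the Lagrange interpolation formula with nodes 0, 5, 6:
  L_0(x) = (x - 5)(x - 6) / 30
  L_1(x) = x(x - 6) / -5
  L_2(x) = x(x - 5) / 6
Then f(x) = -3·L_0(x) + 72·L_1(x) + 99·L_2(x).
Expanding and collecting terms gives f(x) = 2x^2 + 5x - 3.
Evaluating at x = 2: f(2) = 15.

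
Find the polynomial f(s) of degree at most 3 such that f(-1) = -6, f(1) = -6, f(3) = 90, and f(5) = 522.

Write f(s) = as^3 + bs^2 + cs + d. Substituting each data point gives a linear system:
  -a + b - c + d = -6
  a + b + c + d = -6
  27a + 9b + 3c + d = 90
  125a + 25b + 5c + d = 522
Solving the system yields a = 5, b = -3, c = -5, d = -3.
So f(s) = 5s^3 - 3s^2 - 5s - 3.
Check: f(-1) = -6. ✓

f(s) = 5s^3 - 3s^2 - 5s - 3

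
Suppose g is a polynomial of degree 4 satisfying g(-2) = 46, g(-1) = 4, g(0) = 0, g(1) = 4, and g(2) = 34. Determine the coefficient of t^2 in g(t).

2

Write g(t) = at^4 + bt^3 + ct^2 + dt + e. Substituting each data point gives a linear system:
  16a - 8b + 4c - 2d + e = 46
  a - b + c - d + e = 4
  e = 0
  a + b + c + d + e = 4
  16a + 8b + 4c + 2d + e = 34
Solving the system yields a = 2, b = -1, c = 2, d = 1, e = 0.
So g(t) = 2t⁴ - t³ + 2t² + t.
The coefficient of t^2 is 2.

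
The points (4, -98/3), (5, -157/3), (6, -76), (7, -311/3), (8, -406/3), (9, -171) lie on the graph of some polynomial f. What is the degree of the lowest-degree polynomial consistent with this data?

2

Forward differences of the values at t = 4, 5, 6, 7, 8, 9:
  f  : -98/3  -157/3  -76  -311/3  -406/3  -171
  Δ  : -59/3  -71/3  -83/3  -95/3  -107/3
  Δ^2: -4  -4  -4  -4
  Δ^3: 0  0  0
  Δ^4: 0  0
  Δ^5: 0
The second differences are constant (-4) and nonzero, while all higher differences vanish, so the minimal degree is 2.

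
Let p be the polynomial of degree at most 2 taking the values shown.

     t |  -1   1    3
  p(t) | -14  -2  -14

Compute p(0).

-5

Write p(t) = at^2 + bt + c. Substituting each data point gives a linear system:
  a - b + c = -14
  a + b + c = -2
  9a + 3b + c = -14
Solving the system yields a = -3, b = 6, c = -5.
So p(t) = -3t^2 + 6t - 5.
Then p(0) = -5.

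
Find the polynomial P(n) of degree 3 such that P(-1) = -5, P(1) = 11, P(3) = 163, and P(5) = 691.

P(n) = 5n^3 + 2n^2 + 3n + 1

Write P(n) = an^3 + bn^2 + cn + d. Substituting each data point gives a linear system:
  -a + b - c + d = -5
  a + b + c + d = 11
  27a + 9b + 3c + d = 163
  125a + 25b + 5c + d = 691
Solving the system yields a = 5, b = 2, c = 3, d = 1.
So P(n) = 5n^3 + 2n^2 + 3n + 1.
Check: P(3) = 163. ✓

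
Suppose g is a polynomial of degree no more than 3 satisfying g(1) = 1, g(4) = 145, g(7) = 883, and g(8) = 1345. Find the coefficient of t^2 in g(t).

-3

Write g(t) = at^3 + bt^2 + ct + d. Substituting each data point gives a linear system:
  a + b + c + d = 1
  64a + 16b + 4c + d = 145
  343a + 49b + 7c + d = 883
  512a + 64b + 8c + d = 1345
Solving the system yields a = 3, b = -3, c = 0, d = 1.
So g(t) = 3t^3 - 3t^2 + 1.
The coefficient of t^2 is -3.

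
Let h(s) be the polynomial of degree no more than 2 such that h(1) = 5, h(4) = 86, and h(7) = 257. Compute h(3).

49

Forward differences of the values at s = 1, 4, 7:
  h  : 5  86  257
  Δ  : 81  171
  Δ^2: 90
The second differences are constant, confirming degree 2.
Interpolating (Newton forward form) and evaluating at s = 3 gives h(3) = 49.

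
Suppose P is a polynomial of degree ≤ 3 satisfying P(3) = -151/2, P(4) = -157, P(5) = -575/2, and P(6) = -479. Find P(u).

Write P(u) = au^3 + bu^2 + cu + d. Substituting each data point gives a linear system:
  27a + 9b + 3c + d = -151/2
  64a + 16b + 4c + d = -157
  125a + 25b + 5c + d = -575/2
  216a + 36b + 6c + d = -479
Solving the system yields a = -2, b = -1/2, c = -4, d = -5.
So P(u) = -2u^3 - (1/2)u^2 - 4u - 5.
Check: P(6) = -479. ✓

P(u) = -2u^3 - (1/2)u^2 - 4u - 5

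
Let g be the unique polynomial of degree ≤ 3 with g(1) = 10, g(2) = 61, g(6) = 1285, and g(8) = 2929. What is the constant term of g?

Write g(s) = as^3 + bs^2 + cs + d. Substituting each data point gives a linear system:
  a + b + c + d = 10
  8a + 4b + 2c + d = 61
  216a + 36b + 6c + d = 1285
  512a + 64b + 8c + d = 2929
Solving the system yields a = 5, b = 6, c = -2, d = 1.
So g(s) = 5s^3 + 6s^2 - 2s + 1.
The constant term is 1.

1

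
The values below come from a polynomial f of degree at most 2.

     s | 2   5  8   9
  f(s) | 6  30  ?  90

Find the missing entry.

The 3 known points determine the degree-2 polynomial uniquely.
Write f(s) = as^2 + bs + c. Substituting each data point gives a linear system:
  4a + 2b + c = 6
  25a + 5b + c = 30
  81a + 9b + c = 90
Solving the system yields a = 1, b = 1, c = 0.
So f(s) = s² + s.
Then f(8) = 72.

72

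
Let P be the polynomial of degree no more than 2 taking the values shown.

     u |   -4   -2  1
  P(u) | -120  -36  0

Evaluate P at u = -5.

-180

Write P(u) = au^2 + bu + c. Substituting each data point gives a linear system:
  16a - 4b + c = -120
  4a - 2b + c = -36
  a + b + c = 0
Solving the system yields a = -6, b = 6, c = 0.
So P(u) = -6u^2 + 6u.
Then P(-5) = -180.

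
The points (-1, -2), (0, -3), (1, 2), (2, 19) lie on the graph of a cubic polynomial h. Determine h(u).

Using the Lagrange interpolation formula with nodes -1, 0, 1, 2:
  L_0(u) = u(u - 1)(u - 2) / -6
  L_1(u) = (u + 1)(u - 1)(u - 2) / 2
  L_2(u) = (u + 1)u(u - 2) / -2
  L_3(u) = (u + 1)u(u - 1) / 6
Then h(u) = -2·L_0(u) - 3·L_1(u) + 2·L_2(u) + 19·L_3(u).
Expanding and collecting terms gives h(u) = u³ + 3u² + u - 3.
Check: h(1) = 2. ✓

h(u) = u^3 + 3u^2 + u - 3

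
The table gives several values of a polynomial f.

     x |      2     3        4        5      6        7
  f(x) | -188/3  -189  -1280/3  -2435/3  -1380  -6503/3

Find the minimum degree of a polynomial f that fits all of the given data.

3

Forward differences of the values at x = 2, 3, 4, 5, 6, 7:
  f  : -188/3  -189  -1280/3  -2435/3  -1380  -6503/3
  Δ  : -379/3  -713/3  -385  -1705/3  -2363/3
  Δ^2: -334/3  -442/3  -550/3  -658/3
  Δ^3: -36  -36  -36
  Δ^4: 0  0
  Δ^5: 0
The third differences are constant (-36) and nonzero, while all higher differences vanish, so the minimal degree is 3.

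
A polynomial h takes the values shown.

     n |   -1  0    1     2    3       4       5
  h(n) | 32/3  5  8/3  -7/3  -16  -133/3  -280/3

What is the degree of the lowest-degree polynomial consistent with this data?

3

Forward differences of the values at n = -1, 0, 1, 2, 3, 4, 5:
  h  : 32/3  5  8/3  -7/3  -16  -133/3  -280/3
  Δ  : -17/3  -7/3  -5  -41/3  -85/3  -49
  Δ^2: 10/3  -8/3  -26/3  -44/3  -62/3
  Δ^3: -6  -6  -6  -6
  Δ^4: 0  0  0
  Δ^5: 0  0
  Δ^6: 0
The third differences are constant (-6) and nonzero, while all higher differences vanish, so the minimal degree is 3.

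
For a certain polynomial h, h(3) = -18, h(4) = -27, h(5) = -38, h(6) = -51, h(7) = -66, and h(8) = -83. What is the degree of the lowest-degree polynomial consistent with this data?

2

Forward differences of the values at x = 3, 4, 5, 6, 7, 8:
  h  : -18  -27  -38  -51  -66  -83
  Δ  : -9  -11  -13  -15  -17
  Δ^2: -2  -2  -2  -2
  Δ^3: 0  0  0
  Δ^4: 0  0
  Δ^5: 0
The second differences are constant (-2) and nonzero, while all higher differences vanish, so the minimal degree is 2.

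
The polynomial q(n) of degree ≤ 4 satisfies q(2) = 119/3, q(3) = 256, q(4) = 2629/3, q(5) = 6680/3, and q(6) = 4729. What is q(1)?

Write q(n) = an^4 + bn^3 + cn^2 + dn + e. Substituting each data point gives a linear system:
  16a + 8b + 4c + 2d + e = 119/3
  81a + 27b + 9c + 3d + e = 256
  256a + 64b + 16c + 4d + e = 2629/3
  625a + 125b + 25c + 5d + e = 6680/3
  1296a + 216b + 36c + 6d + e = 4729
Solving the system yields a = 4, b = -5/3, c = -3, d = 3, e = -5.
So q(n) = 4n⁴ - (5/3)n³ - 3n² + 3n - 5.
Then q(1) = -8/3.

-8/3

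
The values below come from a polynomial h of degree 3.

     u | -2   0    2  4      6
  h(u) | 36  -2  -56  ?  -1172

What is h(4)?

-366

The 4 known points determine the degree-3 polynomial uniquely.
Write h(u) = au^3 + bu^2 + cu + d. Substituting each data point gives a linear system:
  -8a + 4b - 2c + d = 36
  d = -2
  8a + 4b + 2c + d = -56
  216a + 36b + 6c + d = -1172
Solving the system yields a = -5, b = -2, c = -3, d = -2.
So h(u) = -5u³ - 2u² - 3u - 2.
Then h(4) = -366.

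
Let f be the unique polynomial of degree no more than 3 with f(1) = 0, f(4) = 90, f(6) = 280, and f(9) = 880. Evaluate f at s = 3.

Using the Lagrange interpolation formula with nodes 1, 4, 6, 9:
  L_0(s) = (s - 4)(s - 6)(s - 9) / -120
  L_1(s) = (s - 1)(s - 6)(s - 9) / 30
  L_2(s) = (s - 1)(s - 4)(s - 9) / -30
  L_3(s) = (s - 1)(s - 4)(s - 6) / 120
Then f(s) = 0·L_0(s) + 90·L_1(s) + 280·L_2(s) + 880·L_3(s).
Expanding and collecting terms gives f(s) = s^3 + 2s^2 - s - 2.
Evaluating at s = 3: f(3) = 40.

40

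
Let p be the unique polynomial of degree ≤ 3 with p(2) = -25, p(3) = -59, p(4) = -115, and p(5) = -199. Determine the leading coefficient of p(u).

-1

Write p(u) = au^3 + bu^2 + cu + d. Substituting each data point gives a linear system:
  8a + 4b + 2c + d = -25
  27a + 9b + 3c + d = -59
  64a + 16b + 4c + d = -115
  125a + 25b + 5c + d = -199
Solving the system yields a = -1, b = -2, c = -5, d = 1.
So p(u) = -u^3 - 2u^2 - 5u + 1.
The leading coefficient is -1.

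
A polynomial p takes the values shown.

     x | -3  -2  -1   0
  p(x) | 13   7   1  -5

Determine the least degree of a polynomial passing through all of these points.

1

Forward differences of the values at x = -3, -2, -1, 0:
  p  : 13  7  1  -5
  Δ  : -6  -6  -6
  Δ^2: 0  0
  Δ^3: 0
The first differences are constant (-6) and nonzero, while all higher differences vanish, so the minimal degree is 1.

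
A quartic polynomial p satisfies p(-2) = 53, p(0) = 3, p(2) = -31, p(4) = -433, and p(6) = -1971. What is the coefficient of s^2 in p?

Write p(s) = as^4 + bs^3 + cs^2 + ds + e. Substituting each data point gives a linear system:
  16a - 8b + 4c - 2d + e = 53
  e = 3
  16a + 8b + 4c + 2d + e = -31
  256a + 64b + 16c + 4d + e = -433
  1296a + 216b + 36c + 6d + e = -1971
Solving the system yields a = -1, b = -4, c = 6, d = -5, e = 3.
So p(s) = -s⁴ - 4s³ + 6s² - 5s + 3.
The coefficient of s^2 is 6.

6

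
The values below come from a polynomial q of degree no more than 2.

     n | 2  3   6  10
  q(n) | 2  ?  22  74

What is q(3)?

4

The 3 known points determine the degree-2 polynomial uniquely.
Write q(n) = an^2 + bn + c. Substituting each data point gives a linear system:
  4a + 2b + c = 2
  36a + 6b + c = 22
  100a + 10b + c = 74
Solving the system yields a = 1, b = -3, c = 4.
So q(n) = n² - 3n + 4.
Then q(3) = 4.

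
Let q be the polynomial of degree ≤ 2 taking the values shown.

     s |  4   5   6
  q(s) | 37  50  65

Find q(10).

145

Using the Lagrange interpolation formula with nodes 4, 5, 6:
  L_0(s) = (s - 5)(s - 6) / 2
  L_1(s) = (s - 4)(s - 6) / -1
  L_2(s) = (s - 4)(s - 5) / 2
Then q(s) = 37·L_0(s) + 50·L_1(s) + 65·L_2(s).
Expanding and collecting terms gives q(s) = s^2 + 4s + 5.
Evaluating at s = 10: q(10) = 145.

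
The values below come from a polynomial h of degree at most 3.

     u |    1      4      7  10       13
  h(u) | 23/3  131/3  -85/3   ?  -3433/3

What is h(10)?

The 4 known points determine the degree-3 polynomial uniquely.
Write h(u) = au^3 + bu^2 + cu + d. Substituting each data point gives a linear system:
  a + b + c + d = 23/3
  64a + 16b + 4c + d = 131/3
  343a + 49b + 7c + d = -85/3
  2197a + 169b + 13c + d = -3433/3
Solving the system yields a = -1, b = 6, c = 3, d = -1/3.
So h(u) = -u³ + 6u² + 3u - 1/3.
Then h(10) = -1111/3.

-1111/3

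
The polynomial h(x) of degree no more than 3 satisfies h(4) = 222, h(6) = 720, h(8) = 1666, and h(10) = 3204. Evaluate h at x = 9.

Using the Lagrange interpolation formula with nodes 4, 6, 8, 10:
  L_0(x) = (x - 6)(x - 8)(x - 10) / -48
  L_1(x) = (x - 4)(x - 8)(x - 10) / 16
  L_2(x) = (x - 4)(x - 6)(x - 10) / -16
  L_3(x) = (x - 4)(x - 6)(x - 8) / 48
Then h(x) = 222·L_0(x) + 720·L_1(x) + 1666·L_2(x) + 3204·L_3(x).
Expanding and collecting terms gives h(x) = 3x³ + 2x² + x - 6.
Evaluating at x = 9: h(9) = 2352.

2352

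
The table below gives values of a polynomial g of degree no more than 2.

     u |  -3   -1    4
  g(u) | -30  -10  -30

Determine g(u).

Using the Lagrange interpolation formula with nodes -3, -1, 4:
  L_0(u) = (u + 1)(u - 4) / 14
  L_1(u) = (u + 3)(u - 4) / -10
  L_2(u) = (u + 3)(u + 1) / 35
Then g(u) = -30·L_0(u) - 10·L_1(u) - 30·L_2(u).
Expanding and collecting terms gives g(u) = -2u^2 + 2u - 6.
Check: g(4) = -30. ✓

g(u) = -2u^2 + 2u - 6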